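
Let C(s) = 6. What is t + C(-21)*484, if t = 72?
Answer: 2976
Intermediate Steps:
t + C(-21)*484 = 72 + 6*484 = 72 + 2904 = 2976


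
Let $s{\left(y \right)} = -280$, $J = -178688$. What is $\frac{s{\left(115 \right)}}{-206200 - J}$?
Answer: $\frac{35}{3439} \approx 0.010177$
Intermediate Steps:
$\frac{s{\left(115 \right)}}{-206200 - J} = - \frac{280}{-206200 - -178688} = - \frac{280}{-206200 + 178688} = - \frac{280}{-27512} = \left(-280\right) \left(- \frac{1}{27512}\right) = \frac{35}{3439}$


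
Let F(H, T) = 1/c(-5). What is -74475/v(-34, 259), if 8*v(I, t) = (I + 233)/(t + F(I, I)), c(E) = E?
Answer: -154193040/199 ≈ -7.7484e+5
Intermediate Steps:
F(H, T) = -⅕ (F(H, T) = 1/(-5) = -⅕)
v(I, t) = (233 + I)/(8*(-⅕ + t)) (v(I, t) = ((I + 233)/(t - ⅕))/8 = ((233 + I)/(-⅕ + t))/8 = (233 + I)/(8*(-⅕ + t)))
-74475/v(-34, 259) = -74475*8*(-1 + 5*259)/(5*(233 - 34)) = -74475/((5/8)*199/(-1 + 1295)) = -74475/((5/8)*199/1294) = -74475/((5/8)*(1/1294)*199) = -74475/995/10352 = -74475*10352/995 = -154193040/199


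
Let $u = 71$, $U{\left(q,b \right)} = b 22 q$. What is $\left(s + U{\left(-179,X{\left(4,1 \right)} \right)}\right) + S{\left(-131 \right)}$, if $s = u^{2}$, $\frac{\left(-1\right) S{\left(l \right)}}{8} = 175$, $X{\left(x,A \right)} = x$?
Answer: $-12111$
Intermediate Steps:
$U{\left(q,b \right)} = 22 b q$
$S{\left(l \right)} = -1400$ ($S{\left(l \right)} = \left(-8\right) 175 = -1400$)
$s = 5041$ ($s = 71^{2} = 5041$)
$\left(s + U{\left(-179,X{\left(4,1 \right)} \right)}\right) + S{\left(-131 \right)} = \left(5041 + 22 \cdot 4 \left(-179\right)\right) - 1400 = \left(5041 - 15752\right) - 1400 = -10711 - 1400 = -12111$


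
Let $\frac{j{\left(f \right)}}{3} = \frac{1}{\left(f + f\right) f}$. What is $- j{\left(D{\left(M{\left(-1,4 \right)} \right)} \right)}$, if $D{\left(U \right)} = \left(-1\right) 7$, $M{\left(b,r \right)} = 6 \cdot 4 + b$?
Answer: $- \frac{3}{98} \approx -0.030612$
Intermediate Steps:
$M{\left(b,r \right)} = 24 + b$
$D{\left(U \right)} = -7$
$j{\left(f \right)} = \frac{3}{2 f^{2}}$ ($j{\left(f \right)} = 3 \frac{1}{\left(f + f\right) f} = 3 \frac{1}{2 f f} = 3 \frac{\frac{1}{2} \frac{1}{f}}{f} = 3 \frac{1}{2 f^{2}} = \frac{3}{2 f^{2}}$)
$- j{\left(D{\left(M{\left(-1,4 \right)} \right)} \right)} = - \frac{3}{2 \cdot 49} = \left(-1\right) \frac{3}{98} = - \frac{3}{98}$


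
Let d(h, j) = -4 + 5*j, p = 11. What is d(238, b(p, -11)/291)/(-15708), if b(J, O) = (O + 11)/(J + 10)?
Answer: 1/3927 ≈ 0.00025465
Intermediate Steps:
b(J, O) = (11 + O)/(10 + J)
d(238, b(p, -11)/291)/(-15708) = (-4 + 5*(((11 - 11)/(10 + 11))/291))/(-15708) = (-4 + 5*((0/21)*(1/291)))*(-1/15708) = (-4 + 5*(((1/21)*0)*(1/291)))*(-1/15708) = (-4 + 5*(0*(1/291)))*(-1/15708) = (-4 + 5*0)*(-1/15708) = (-4 + 0)*(-1/15708) = -4*(-1/15708) = 1/3927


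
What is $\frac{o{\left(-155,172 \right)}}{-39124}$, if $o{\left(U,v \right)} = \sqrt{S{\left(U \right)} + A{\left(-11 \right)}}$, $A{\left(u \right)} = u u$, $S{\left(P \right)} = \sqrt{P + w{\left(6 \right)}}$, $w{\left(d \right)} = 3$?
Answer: $- \frac{\sqrt{121 + 2 i \sqrt{38}}}{39124} \approx -0.00028152 - 1.4305 \cdot 10^{-5} i$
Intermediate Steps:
$S{\left(P \right)} = \sqrt{3 + P}$ ($S{\left(P \right)} = \sqrt{P + 3} = \sqrt{3 + P}$)
$A{\left(u \right)} = u^{2}$
$o{\left(U,v \right)} = \sqrt{121 + \sqrt{3 + U}}$ ($o{\left(U,v \right)} = \sqrt{\sqrt{3 + U} + \left(-11\right)^{2}} = \sqrt{\sqrt{3 + U} + 121} = \sqrt{121 + \sqrt{3 + U}}$)
$\frac{o{\left(-155,172 \right)}}{-39124} = \frac{\sqrt{121 + \sqrt{3 - 155}}}{-39124} = \sqrt{121 + \sqrt{-152}} \left(- \frac{1}{39124}\right) = \sqrt{121 + 2 i \sqrt{38}} \left(- \frac{1}{39124}\right) = - \frac{\sqrt{121 + 2 i \sqrt{38}}}{39124}$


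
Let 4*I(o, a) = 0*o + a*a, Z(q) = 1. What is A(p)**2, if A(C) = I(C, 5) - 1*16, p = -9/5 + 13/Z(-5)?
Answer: 1521/16 ≈ 95.063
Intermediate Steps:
I(o, a) = a**2/4 (I(o, a) = (0*o + a*a)/4 = (0 + a**2)/4 = a**2/4)
p = 56/5 (p = -9/5 + 13/1 = -9*1/5 + 13*1 = -9/5 + 13 = 56/5 ≈ 11.200)
A(C) = -39/4 (A(C) = (1/4)*5**2 - 1*16 = (1/4)*25 - 16 = 25/4 - 16 = -39/4)
A(p)**2 = (-39/4)**2 = 1521/16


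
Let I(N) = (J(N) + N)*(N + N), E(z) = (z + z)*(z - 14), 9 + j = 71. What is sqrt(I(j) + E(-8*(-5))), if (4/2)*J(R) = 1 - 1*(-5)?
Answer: 26*sqrt(15) ≈ 100.70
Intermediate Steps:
j = 62 (j = -9 + 71 = 62)
J(R) = 3 (J(R) = (1 - 1*(-5))/2 = (1 + 5)/2 = (1/2)*6 = 3)
E(z) = 2*z*(-14 + z) (E(z) = (2*z)*(-14 + z) = 2*z*(-14 + z))
I(N) = 2*N*(3 + N) (I(N) = (3 + N)*(N + N) = (3 + N)*(2*N) = 2*N*(3 + N))
sqrt(I(j) + E(-8*(-5))) = sqrt(2*62*(3 + 62) + 2*(-8*(-5))*(-14 - 8*(-5))) = sqrt(2*62*65 + 2*40*(-14 + 40)) = sqrt(8060 + 2*40*26) = sqrt(8060 + 2080) = sqrt(10140) = 26*sqrt(15)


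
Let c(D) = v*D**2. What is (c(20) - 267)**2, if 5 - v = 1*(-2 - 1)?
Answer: 8602489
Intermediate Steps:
v = 8 (v = 5 - (-2 - 1) = 5 - (-3) = 5 - 1*(-3) = 5 + 3 = 8)
c(D) = 8*D**2
(c(20) - 267)**2 = (8*20**2 - 267)**2 = (8*400 - 267)**2 = (3200 - 267)**2 = 2933**2 = 8602489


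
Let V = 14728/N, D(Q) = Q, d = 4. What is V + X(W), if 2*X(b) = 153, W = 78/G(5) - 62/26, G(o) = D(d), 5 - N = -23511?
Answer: 906851/11758 ≈ 77.126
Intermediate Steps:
N = 23516 (N = 5 - 1*(-23511) = 5 + 23511 = 23516)
G(o) = 4
W = 445/26 (W = 78/4 - 62/26 = 78*(1/4) - 62*1/26 = 39/2 - 31/13 = 445/26 ≈ 17.115)
X(b) = 153/2 (X(b) = (1/2)*153 = 153/2)
V = 3682/5879 (V = 14728/23516 = 14728*(1/23516) = 3682/5879 ≈ 0.62630)
V + X(W) = 3682/5879 + 153/2 = 906851/11758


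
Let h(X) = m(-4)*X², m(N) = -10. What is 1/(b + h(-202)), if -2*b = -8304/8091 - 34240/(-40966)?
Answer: -55242651/22541206051888 ≈ -2.4507e-6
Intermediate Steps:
b = 5262152/55242651 (b = -(-8304/8091 - 34240/(-40966))/2 = -(-8304*1/8091 - 34240*(-1/40966))/2 = -(-2768/2697 + 17120/20483)/2 = -½*(-10524304/55242651) = 5262152/55242651 ≈ 0.095255)
h(X) = -10*X²
1/(b + h(-202)) = 1/(5262152/55242651 - 10*(-202)²) = 1/(5262152/55242651 - 10*40804) = 1/(5262152/55242651 - 408040) = 1/(-22541206051888/55242651) = -55242651/22541206051888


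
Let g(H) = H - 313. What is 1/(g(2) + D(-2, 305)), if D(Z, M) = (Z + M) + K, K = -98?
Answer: -1/106 ≈ -0.0094340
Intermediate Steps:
g(H) = -313 + H
D(Z, M) = -98 + M + Z (D(Z, M) = (Z + M) - 98 = (M + Z) - 98 = -98 + M + Z)
1/(g(2) + D(-2, 305)) = 1/((-313 + 2) + (-98 + 305 - 2)) = 1/(-311 + 205) = 1/(-106) = -1/106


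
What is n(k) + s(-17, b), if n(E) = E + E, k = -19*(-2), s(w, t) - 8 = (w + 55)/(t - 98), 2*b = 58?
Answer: 5758/69 ≈ 83.449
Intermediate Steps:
b = 29 (b = (½)*58 = 29)
s(w, t) = 8 + (55 + w)/(-98 + t) (s(w, t) = 8 + (w + 55)/(t - 98) = 8 + (55 + w)/(-98 + t))
k = 38
n(E) = 2*E
n(k) + s(-17, b) = 2*38 + (-729 - 17 + 8*29)/(-98 + 29) = 76 + (-729 - 17 + 232)/(-69) = 76 - 1/69*(-514) = 76 + 514/69 = 5758/69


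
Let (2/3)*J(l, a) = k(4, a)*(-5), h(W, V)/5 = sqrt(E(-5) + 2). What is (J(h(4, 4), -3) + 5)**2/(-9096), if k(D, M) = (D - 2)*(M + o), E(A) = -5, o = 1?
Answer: -1225/9096 ≈ -0.13467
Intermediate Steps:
h(W, V) = 5*I*sqrt(3) (h(W, V) = 5*sqrt(-5 + 2) = 5*sqrt(-3) = 5*(I*sqrt(3)) = 5*I*sqrt(3))
k(D, M) = (1 + M)*(-2 + D) (k(D, M) = (D - 2)*(M + 1) = (-2 + D)*(1 + M) = (1 + M)*(-2 + D))
J(l, a) = -15 - 15*a (J(l, a) = 3*((-2 + 4 - 2*a + 4*a)*(-5))/2 = 3*((2 + 2*a)*(-5))/2 = 3*(-10 - 10*a)/2 = -15 - 15*a)
(J(h(4, 4), -3) + 5)**2/(-9096) = ((-15 - 15*(-3)) + 5)**2/(-9096) = ((-15 + 45) + 5)**2*(-1/9096) = (30 + 5)**2*(-1/9096) = 35**2*(-1/9096) = 1225*(-1/9096) = -1225/9096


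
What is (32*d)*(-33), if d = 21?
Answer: -22176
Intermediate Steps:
(32*d)*(-33) = (32*21)*(-33) = 672*(-33) = -22176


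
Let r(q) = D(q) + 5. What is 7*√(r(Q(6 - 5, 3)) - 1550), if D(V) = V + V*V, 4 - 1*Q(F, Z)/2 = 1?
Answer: 21*I*√167 ≈ 271.38*I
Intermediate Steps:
Q(F, Z) = 6 (Q(F, Z) = 8 - 2*1 = 8 - 2 = 6)
D(V) = V + V²
r(q) = 5 + q*(1 + q) (r(q) = q*(1 + q) + 5 = 5 + q*(1 + q))
7*√(r(Q(6 - 5, 3)) - 1550) = 7*√((5 + 6*(1 + 6)) - 1550) = 7*√((5 + 6*7) - 1550) = 7*√((5 + 42) - 1550) = 7*√(47 - 1550) = 7*√(-1503) = 7*(3*I*√167) = 21*I*√167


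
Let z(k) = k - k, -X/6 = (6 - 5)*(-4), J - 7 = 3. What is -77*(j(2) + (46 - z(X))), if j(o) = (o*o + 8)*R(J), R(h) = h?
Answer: -12782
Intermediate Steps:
J = 10 (J = 7 + 3 = 10)
j(o) = 80 + 10*o² (j(o) = (o*o + 8)*10 = (o² + 8)*10 = (8 + o²)*10 = 80 + 10*o²)
X = 24 (X = -6*(6 - 5)*(-4) = -6*(-4) = 24)
z(k) = 0
-77*(j(2) + (46 - z(X))) = -77*((80 + 10*2²) + (46 - 1*0)) = -77*((80 + 10*4) + (46 + 0)) = -77*((80 + 40) + 46) = -77*(120 + 46) = -77*166 = -12782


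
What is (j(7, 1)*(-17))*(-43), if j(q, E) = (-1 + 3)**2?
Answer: 2924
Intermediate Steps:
j(q, E) = 4 (j(q, E) = 2**2 = 4)
(j(7, 1)*(-17))*(-43) = (4*(-17))*(-43) = -68*(-43) = 2924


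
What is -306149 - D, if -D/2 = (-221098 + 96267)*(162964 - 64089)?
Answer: -24685636399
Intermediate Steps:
D = 24685330250 (D = -2*(-221098 + 96267)*(162964 - 64089) = -(-249662)*98875 = -2*(-12342665125) = 24685330250)
-306149 - D = -306149 - 1*24685330250 = -306149 - 24685330250 = -24685636399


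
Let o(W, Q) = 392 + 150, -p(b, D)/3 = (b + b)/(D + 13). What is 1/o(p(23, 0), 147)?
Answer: 1/542 ≈ 0.0018450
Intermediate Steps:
p(b, D) = -6*b/(13 + D) (p(b, D) = -3*(b + b)/(D + 13) = -3*2*b/(13 + D) = -6*b/(13 + D))
o(W, Q) = 542
1/o(p(23, 0), 147) = 1/542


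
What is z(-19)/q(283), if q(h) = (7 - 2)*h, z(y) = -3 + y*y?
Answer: 358/1415 ≈ 0.25300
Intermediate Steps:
z(y) = -3 + y²
q(h) = 5*h
z(-19)/q(283) = (-3 + (-19)²)/((5*283)) = (-3 + 361)/1415 = 358*(1/1415) = 358/1415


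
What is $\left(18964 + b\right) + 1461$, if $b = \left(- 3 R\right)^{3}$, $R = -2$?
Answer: $20641$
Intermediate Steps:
$b = 216$ ($b = \left(\left(-3\right) \left(-2\right)\right)^{3} = 6^{3} = 216$)
$\left(18964 + b\right) + 1461 = \left(18964 + 216\right) + 1461 = 19180 + 1461 = 20641$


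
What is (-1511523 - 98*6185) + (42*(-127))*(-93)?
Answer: -1621591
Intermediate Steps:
(-1511523 - 98*6185) + (42*(-127))*(-93) = (-1511523 - 606130) - 5334*(-93) = -2117653 + 496062 = -1621591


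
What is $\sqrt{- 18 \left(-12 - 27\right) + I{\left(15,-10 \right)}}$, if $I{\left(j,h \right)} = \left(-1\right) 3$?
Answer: $\sqrt{699} \approx 26.439$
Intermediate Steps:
$I{\left(j,h \right)} = -3$
$\sqrt{- 18 \left(-12 - 27\right) + I{\left(15,-10 \right)}} = \sqrt{- 18 \left(-12 - 27\right) - 3} = \sqrt{\left(-18\right) \left(-39\right) - 3} = \sqrt{702 - 3} = \sqrt{699}$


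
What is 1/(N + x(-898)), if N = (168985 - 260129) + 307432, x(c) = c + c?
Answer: 1/214492 ≈ 4.6622e-6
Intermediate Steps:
x(c) = 2*c
N = 216288 (N = -91144 + 307432 = 216288)
1/(N + x(-898)) = 1/(216288 + 2*(-898)) = 1/(216288 - 1796) = 1/214492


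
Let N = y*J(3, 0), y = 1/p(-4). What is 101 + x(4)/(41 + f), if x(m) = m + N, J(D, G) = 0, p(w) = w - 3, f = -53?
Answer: 302/3 ≈ 100.67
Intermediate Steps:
p(w) = -3 + w
y = -1/7 (y = 1/(-3 - 4) = 1/(-7) = -1/7 ≈ -0.14286)
N = 0 (N = -1/7*0 = 0)
x(m) = m (x(m) = m + 0 = m)
101 + x(4)/(41 + f) = 101 + 4/(41 - 53) = 101 + 4/(-12) = 101 - 1/12*4 = 101 - 1/3 = 302/3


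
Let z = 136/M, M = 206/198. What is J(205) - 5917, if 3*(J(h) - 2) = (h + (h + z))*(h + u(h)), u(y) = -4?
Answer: 3122253/103 ≈ 30313.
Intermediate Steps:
M = 103/99 (M = 206*(1/198) = 103/99 ≈ 1.0404)
z = 13464/103 (z = 136/(103/99) = 136*(99/103) = 13464/103 ≈ 130.72)
J(h) = 2 + (-4 + h)*(13464/103 + 2*h)/3 (J(h) = 2 + ((h + (h + 13464/103))*(h - 4))/3 = 2 + ((h + (13464/103 + h))*(-4 + h))/3 = 2 + ((13464/103 + 2*h)*(-4 + h))/3 = 2 + ((-4 + h)*(13464/103 + 2*h))/3 = 2 + (-4 + h)*(13464/103 + 2*h)/3)
J(205) - 5917 = (-17746/103 + (⅔)*205² + (12640/309)*205) - 5917 = (-17746/103 + (⅔)*42025 + 2591200/309) - 5917 = (-17746/103 + 84050/3 + 2591200/309) - 5917 = 3731704/103 - 5917 = 3122253/103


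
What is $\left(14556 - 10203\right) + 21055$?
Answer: $25408$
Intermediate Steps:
$\left(14556 - 10203\right) + 21055 = 4353 + 21055 = 25408$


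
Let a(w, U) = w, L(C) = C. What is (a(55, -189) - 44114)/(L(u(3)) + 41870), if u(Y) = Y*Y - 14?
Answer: -44059/41865 ≈ -1.0524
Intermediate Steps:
u(Y) = -14 + Y² (u(Y) = Y² - 14 = -14 + Y²)
(a(55, -189) - 44114)/(L(u(3)) + 41870) = (55 - 44114)/((-14 + 3²) + 41870) = -44059/((-14 + 9) + 41870) = -44059/(-5 + 41870) = -44059/41865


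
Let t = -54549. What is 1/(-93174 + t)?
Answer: -1/147723 ≈ -6.7694e-6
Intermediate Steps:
1/(-93174 + t) = 1/(-93174 - 54549) = 1/(-147723) = -1/147723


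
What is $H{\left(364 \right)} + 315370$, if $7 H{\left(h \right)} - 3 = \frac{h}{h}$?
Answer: $\frac{2207594}{7} \approx 3.1537 \cdot 10^{5}$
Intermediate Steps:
$H{\left(h \right)} = \frac{4}{7}$ ($H{\left(h \right)} = \frac{3}{7} + \frac{h \frac{1}{h}}{7} = \frac{3}{7} + \frac{1}{7} \cdot 1 = \frac{3}{7} + \frac{1}{7} = \frac{4}{7}$)
$H{\left(364 \right)} + 315370 = \frac{4}{7} + 315370 = \frac{2207594}{7}$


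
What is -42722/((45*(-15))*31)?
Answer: 42722/20925 ≈ 2.0417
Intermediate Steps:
-42722/((45*(-15))*31) = -42722/((-675*31)) = -42722/(-20925) = -42722*(-1/20925) = 42722/20925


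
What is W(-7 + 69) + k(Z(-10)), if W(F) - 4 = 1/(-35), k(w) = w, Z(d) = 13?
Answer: 594/35 ≈ 16.971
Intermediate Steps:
W(F) = 139/35 (W(F) = 4 + 1/(-35) = 4 - 1/35 = 139/35)
W(-7 + 69) + k(Z(-10)) = 139/35 + 13 = 594/35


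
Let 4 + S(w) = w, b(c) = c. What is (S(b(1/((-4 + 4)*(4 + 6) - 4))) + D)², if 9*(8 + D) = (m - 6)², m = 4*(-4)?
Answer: 2235025/1296 ≈ 1724.6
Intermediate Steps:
m = -16
D = 412/9 (D = -8 + (-16 - 6)²/9 = -8 + (⅑)*(-22)² = -8 + (⅑)*484 = -8 + 484/9 = 412/9 ≈ 45.778)
S(w) = -4 + w
(S(b(1/((-4 + 4)*(4 + 6) - 4))) + D)² = ((-4 + 1/((-4 + 4)*(4 + 6) - 4)) + 412/9)² = ((-4 + 1/(0*10 - 4)) + 412/9)² = ((-4 + 1/(0 - 4)) + 412/9)² = ((-4 + 1/(-4)) + 412/9)² = ((-4 - ¼) + 412/9)² = (-17/4 + 412/9)² = (1495/36)² = 2235025/1296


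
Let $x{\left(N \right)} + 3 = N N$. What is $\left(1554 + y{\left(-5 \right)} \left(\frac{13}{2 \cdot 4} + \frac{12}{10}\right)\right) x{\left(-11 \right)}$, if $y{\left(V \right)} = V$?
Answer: $\frac{726821}{4} \approx 1.8171 \cdot 10^{5}$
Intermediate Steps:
$x{\left(N \right)} = -3 + N^{2}$ ($x{\left(N \right)} = -3 + N N = -3 + N^{2}$)
$\left(1554 + y{\left(-5 \right)} \left(\frac{13}{2 \cdot 4} + \frac{12}{10}\right)\right) x{\left(-11 \right)} = \left(1554 - 5 \left(\frac{13}{2 \cdot 4} + \frac{12}{10}\right)\right) \left(-3 + \left(-11\right)^{2}\right) = \left(1554 - 5 \left(\frac{13}{8} + 12 \cdot \frac{1}{10}\right)\right) \left(-3 + 121\right) = \left(1554 - 5 \left(13 \cdot \frac{1}{8} + \frac{6}{5}\right)\right) 118 = \left(1554 - 5 \left(\frac{13}{8} + \frac{6}{5}\right)\right) 118 = \left(1554 - \frac{113}{8}\right) 118 = \frac{12319}{8} \cdot 118 = \frac{726821}{4}$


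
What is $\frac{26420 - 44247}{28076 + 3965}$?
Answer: $- \frac{17827}{32041} \approx -0.55638$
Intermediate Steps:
$\frac{26420 - 44247}{28076 + 3965} = - \frac{17827}{32041}$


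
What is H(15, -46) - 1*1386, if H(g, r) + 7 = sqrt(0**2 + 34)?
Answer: -1393 + sqrt(34) ≈ -1387.2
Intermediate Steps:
H(g, r) = -7 + sqrt(34) (H(g, r) = -7 + sqrt(0**2 + 34) = -7 + sqrt(0 + 34) = -7 + sqrt(34))
H(15, -46) - 1*1386 = (-7 + sqrt(34)) - 1*1386 = (-7 + sqrt(34)) - 1386 = -1393 + sqrt(34)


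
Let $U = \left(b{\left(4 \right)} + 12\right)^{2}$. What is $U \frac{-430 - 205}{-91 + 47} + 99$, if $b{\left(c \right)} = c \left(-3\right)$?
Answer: $99$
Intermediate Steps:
$b{\left(c \right)} = - 3 c$
$U = 0$ ($U = \left(\left(-3\right) 4 + 12\right)^{2} = \left(-12 + 12\right)^{2} = 0^{2} = 0$)
$U \frac{-430 - 205}{-91 + 47} + 99 = 0 \frac{-430 - 205}{-91 + 47} + 99 = 0 \left(- \frac{635}{-44}\right) + 99 = 0 \left(\left(-635\right) \left(- \frac{1}{44}\right)\right) + 99 = 0 \cdot \frac{635}{44} + 99 = 0 + 99 = 99$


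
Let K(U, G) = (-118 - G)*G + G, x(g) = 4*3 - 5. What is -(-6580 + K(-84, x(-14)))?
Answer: 7448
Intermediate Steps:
x(g) = 7 (x(g) = 12 - 5 = 7)
K(U, G) = G + G*(-118 - G) (K(U, G) = G*(-118 - G) + G = G + G*(-118 - G))
-(-6580 + K(-84, x(-14))) = -(-6580 - 1*7*(117 + 7)) = -(-6580 - 1*7*124) = -(-6580 - 868) = -1*(-7448) = 7448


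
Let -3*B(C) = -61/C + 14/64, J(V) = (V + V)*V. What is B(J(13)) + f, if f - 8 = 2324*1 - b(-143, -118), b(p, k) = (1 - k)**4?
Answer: -1084474833381/5408 ≈ -2.0053e+8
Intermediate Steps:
J(V) = 2*V**2 (J(V) = (2*V)*V = 2*V**2)
B(C) = -7/96 + 61/(3*C) (B(C) = -(-61/C + 14/64)/3 = -(-61/C + 14*(1/64))/3 = -(-61/C + 7/32)/3 = -(7/32 - 61/C)/3 = -7/96 + 61/(3*C))
f = -200531589 (f = 8 + (2324*1 - (-1 - 118)**4) = 8 + (2324 - 1*(-119)**4) = 8 + (2324 - 1*200533921) = 8 + (2324 - 200533921) = 8 - 200531597 = -200531589)
B(J(13)) + f = (1952 - 14*13**2)/(96*((2*13**2))) - 200531589 = (1952 - 14*169)/(96*((2*169))) - 200531589 = (1/96)*(1952 - 7*338)/338 - 200531589 = (1/96)*(1/338)*(1952 - 2366) - 200531589 = (1/96)*(1/338)*(-414) - 200531589 = -69/5408 - 200531589 = -1084474833381/5408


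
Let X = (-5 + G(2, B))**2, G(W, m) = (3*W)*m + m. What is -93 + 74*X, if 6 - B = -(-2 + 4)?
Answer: 192381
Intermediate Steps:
B = 8 (B = 6 - (-1)*(-2 + 4) = 6 - (-1)*2 = 6 - 1*(-2) = 6 + 2 = 8)
G(W, m) = m + 3*W*m (G(W, m) = 3*W*m + m = m + 3*W*m)
X = 2601 (X = (-5 + 8*(1 + 3*2))**2 = (-5 + 8*(1 + 6))**2 = (-5 + 8*7)**2 = (-5 + 56)**2 = 51**2 = 2601)
-93 + 74*X = -93 + 74*2601 = -93 + 192474 = 192381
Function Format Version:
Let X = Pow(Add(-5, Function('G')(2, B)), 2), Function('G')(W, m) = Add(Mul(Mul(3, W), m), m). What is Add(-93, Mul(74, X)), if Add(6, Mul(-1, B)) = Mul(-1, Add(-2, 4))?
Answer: 192381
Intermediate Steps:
B = 8 (B = Add(6, Mul(-1, Mul(-1, Add(-2, 4)))) = Add(6, Mul(-1, Mul(-1, 2))) = Add(6, Mul(-1, -2)) = Add(6, 2) = 8)
Function('G')(W, m) = Add(m, Mul(3, W, m)) (Function('G')(W, m) = Add(Mul(3, W, m), m) = Add(m, Mul(3, W, m)))
X = 2601 (X = Pow(Add(-5, Mul(8, Add(1, Mul(3, 2)))), 2) = Pow(Add(-5, Mul(8, Add(1, 6))), 2) = Pow(Add(-5, Mul(8, 7)), 2) = Pow(Add(-5, 56), 2) = Pow(51, 2) = 2601)
Add(-93, Mul(74, X)) = Add(-93, Mul(74, 2601)) = Add(-93, 192474) = 192381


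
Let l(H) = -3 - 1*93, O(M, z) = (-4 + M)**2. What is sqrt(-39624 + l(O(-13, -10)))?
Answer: 2*I*sqrt(9930) ≈ 199.3*I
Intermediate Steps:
l(H) = -96 (l(H) = -3 - 93 = -96)
sqrt(-39624 + l(O(-13, -10))) = sqrt(-39624 - 96) = sqrt(-39720) = 2*I*sqrt(9930)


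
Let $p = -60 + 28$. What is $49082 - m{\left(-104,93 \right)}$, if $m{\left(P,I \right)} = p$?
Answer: $49114$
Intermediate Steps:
$p = -32$
$m{\left(P,I \right)} = -32$
$49082 - m{\left(-104,93 \right)} = 49082 - -32 = 49082 + 32 = 49114$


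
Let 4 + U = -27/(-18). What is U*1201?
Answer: -6005/2 ≈ -3002.5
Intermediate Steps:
U = -5/2 (U = -4 - 27/(-18) = -4 - 27*(-1/18) = -4 + 3/2 = -5/2 ≈ -2.5000)
U*1201 = -5/2*1201 = -6005/2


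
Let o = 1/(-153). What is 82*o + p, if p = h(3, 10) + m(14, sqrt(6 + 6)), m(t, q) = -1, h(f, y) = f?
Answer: 224/153 ≈ 1.4641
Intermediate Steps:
o = -1/153 ≈ -0.0065359
p = 2 (p = 3 - 1 = 2)
82*o + p = 82*(-1/153) + 2 = -82/153 + 2 = 224/153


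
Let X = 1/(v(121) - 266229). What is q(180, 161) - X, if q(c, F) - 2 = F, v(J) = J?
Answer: 43375605/266108 ≈ 163.00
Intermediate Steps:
q(c, F) = 2 + F
X = -1/266108 (X = 1/(121 - 266229) = 1/(-266108) = -1/266108 ≈ -3.7579e-6)
q(180, 161) - X = (2 + 161) - 1*(-1/266108) = 163 + 1/266108 = 43375605/266108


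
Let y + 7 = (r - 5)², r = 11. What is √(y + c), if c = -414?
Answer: I*√385 ≈ 19.621*I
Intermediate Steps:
y = 29 (y = -7 + (11 - 5)² = -7 + 6² = -7 + 36 = 29)
√(y + c) = √(29 - 414) = √(-385) = I*√385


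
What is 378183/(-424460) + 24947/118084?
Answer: -4258544719/6265241830 ≈ -0.67971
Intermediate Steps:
378183/(-424460) + 24947/118084 = 378183*(-1/424460) + 24947*(1/118084) = -378183/424460 + 24947/118084 = -4258544719/6265241830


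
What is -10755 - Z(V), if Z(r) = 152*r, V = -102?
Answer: 4749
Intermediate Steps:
-10755 - Z(V) = -10755 - 152*(-102) = -10755 - 1*(-15504) = -10755 + 15504 = 4749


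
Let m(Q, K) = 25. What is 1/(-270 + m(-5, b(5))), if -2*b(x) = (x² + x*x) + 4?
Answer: -1/245 ≈ -0.0040816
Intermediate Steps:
b(x) = -2 - x² (b(x) = -((x² + x*x) + 4)/2 = -((x² + x²) + 4)/2 = -(2*x² + 4)/2 = -(4 + 2*x²)/2 = -2 - x²)
1/(-270 + m(-5, b(5))) = 1/(-270 + 25) = 1/(-245) = -1/245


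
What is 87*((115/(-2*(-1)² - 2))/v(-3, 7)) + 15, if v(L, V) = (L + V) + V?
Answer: -9345/44 ≈ -212.39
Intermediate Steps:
v(L, V) = L + 2*V
87*((115/(-2*(-1)² - 2))/v(-3, 7)) + 15 = 87*((115/(-2*(-1)² - 2))/(-3 + 2*7)) + 15 = 87*((115/(-2*1 - 2))/(-3 + 14)) + 15 = 87*((115/(-2 - 2))/11) + 15 = 87*((115/(-4))*(1/11)) + 15 = 87*((115*(-¼))*(1/11)) + 15 = 87*(-115/4*1/11) + 15 = 87*(-115/44) + 15 = -10005/44 + 15 = -9345/44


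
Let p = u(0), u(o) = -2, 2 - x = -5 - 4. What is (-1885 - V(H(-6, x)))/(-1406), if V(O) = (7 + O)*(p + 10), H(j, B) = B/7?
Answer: 13675/9842 ≈ 1.3895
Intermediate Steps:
x = 11 (x = 2 - (-5 - 4) = 2 - 1*(-9) = 2 + 9 = 11)
p = -2
H(j, B) = B/7 (H(j, B) = B*(1/7) = B/7)
V(O) = 56 + 8*O (V(O) = (7 + O)*(-2 + 10) = (7 + O)*8 = 56 + 8*O)
(-1885 - V(H(-6, x)))/(-1406) = (-1885 - (56 + 8*((1/7)*11)))/(-1406) = (-1885 - (56 + 8*(11/7)))*(-1/1406) = (-1885 - (56 + 88/7))*(-1/1406) = (-1885 - 1*480/7)*(-1/1406) = (-1885 - 480/7)*(-1/1406) = -13675/7*(-1/1406) = 13675/9842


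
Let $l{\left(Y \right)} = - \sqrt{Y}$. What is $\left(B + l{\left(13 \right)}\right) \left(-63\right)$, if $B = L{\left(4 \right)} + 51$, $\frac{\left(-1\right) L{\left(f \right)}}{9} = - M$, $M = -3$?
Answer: $-1512 + 63 \sqrt{13} \approx -1284.8$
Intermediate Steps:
$L{\left(f \right)} = -27$ ($L{\left(f \right)} = - 9 \left(\left(-1\right) \left(-3\right)\right) = \left(-9\right) 3 = -27$)
$B = 24$ ($B = -27 + 51 = 24$)
$\left(B + l{\left(13 \right)}\right) \left(-63\right) = \left(24 - \sqrt{13}\right) \left(-63\right) = -1512 + 63 \sqrt{13}$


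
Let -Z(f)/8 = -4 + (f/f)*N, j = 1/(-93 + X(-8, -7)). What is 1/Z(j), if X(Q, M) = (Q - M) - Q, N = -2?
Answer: 1/48 ≈ 0.020833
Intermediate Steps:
X(Q, M) = -M
j = -1/86 (j = 1/(-93 - 1*(-7)) = 1/(-93 + 7) = 1/(-86) = -1/86 ≈ -0.011628)
Z(f) = 48 (Z(f) = -8*(-4 + (f/f)*(-2)) = -8*(-4 + 1*(-2)) = -8*(-4 - 2) = -8*(-6) = 48)
1/Z(j) = 1/48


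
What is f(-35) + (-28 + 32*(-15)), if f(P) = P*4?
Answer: -648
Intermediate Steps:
f(P) = 4*P
f(-35) + (-28 + 32*(-15)) = 4*(-35) + (-28 + 32*(-15)) = -140 + (-28 - 480) = -140 - 508 = -648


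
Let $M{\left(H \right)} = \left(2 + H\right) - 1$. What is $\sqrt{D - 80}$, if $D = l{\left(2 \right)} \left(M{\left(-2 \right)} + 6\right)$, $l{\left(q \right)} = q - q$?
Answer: $4 i \sqrt{5} \approx 8.9443 i$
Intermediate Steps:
$l{\left(q \right)} = 0$
$M{\left(H \right)} = 1 + H$
$D = 0$ ($D = 0 \left(\left(1 - 2\right) + 6\right) = 0 \left(-1 + 6\right) = 0 \cdot 5 = 0$)
$\sqrt{D - 80} = \sqrt{0 - 80} = \sqrt{-80} = 4 i \sqrt{5}$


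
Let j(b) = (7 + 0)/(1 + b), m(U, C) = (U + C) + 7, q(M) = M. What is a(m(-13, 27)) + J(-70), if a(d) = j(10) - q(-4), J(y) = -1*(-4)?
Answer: 95/11 ≈ 8.6364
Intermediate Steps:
m(U, C) = 7 + C + U (m(U, C) = (C + U) + 7 = 7 + C + U)
j(b) = 7/(1 + b)
J(y) = 4
a(d) = 51/11 (a(d) = 7/(1 + 10) - 1*(-4) = 7/11 + 4 = 51/11)
a(m(-13, 27)) + J(-70) = 51/11 + 4 = 95/11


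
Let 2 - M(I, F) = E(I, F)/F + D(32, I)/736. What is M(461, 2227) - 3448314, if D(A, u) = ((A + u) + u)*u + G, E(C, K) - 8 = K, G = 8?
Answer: -2826506365239/819536 ≈ -3.4489e+6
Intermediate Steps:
E(C, K) = 8 + K
D(A, u) = 8 + u*(A + 2*u) (D(A, u) = ((A + u) + u)*u + 8 = (A + 2*u)*u + 8 = u*(A + 2*u) + 8 = 8 + u*(A + 2*u))
M(I, F) = 183/92 - I/23 - I²/368 - (8 + F)/F (M(I, F) = 2 - ((8 + F)/F + (8 + 2*I² + 32*I)/736) = 2 - ((8 + F)/F + (8 + 2*I² + 32*I)*(1/736)) = 2 - ((8 + F)/F + (1/92 + I/23 + I²/368)) = 2 - (1/92 + I/23 + I²/368 + (8 + F)/F) = 2 + (-1/92 - I/23 - I²/368 - (8 + F)/F) = 183/92 - I/23 - I²/368 - (8 + F)/F)
M(461, 2227) - 3448314 = (91/92 - 8/2227 - 1/23*461 - 1/368*461²) - 3448314 = (91/92 - 8*1/2227 - 461/23 - 1/368*212521) - 3448314 = (91/92 - 8/2227 - 461/23 - 212521/368) - 3448314 = -488902935/819536 - 3448314 = -2826506365239/819536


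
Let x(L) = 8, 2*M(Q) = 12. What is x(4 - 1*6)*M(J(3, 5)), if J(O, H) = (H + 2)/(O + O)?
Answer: 48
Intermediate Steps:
J(O, H) = (2 + H)/(2*O) (J(O, H) = (2 + H)/((2*O)) = (2 + H)*(1/(2*O)) = (2 + H)/(2*O))
M(Q) = 6 (M(Q) = (1/2)*12 = 6)
x(4 - 1*6)*M(J(3, 5)) = 8*6 = 48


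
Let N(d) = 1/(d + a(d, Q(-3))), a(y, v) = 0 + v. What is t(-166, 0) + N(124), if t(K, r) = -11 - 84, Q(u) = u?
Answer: -11494/121 ≈ -94.992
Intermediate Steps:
t(K, r) = -95
a(y, v) = v
N(d) = 1/(-3 + d) (N(d) = 1/(d - 3) = 1/(-3 + d))
t(-166, 0) + N(124) = -95 + 1/(-3 + 124) = -95 + 1/121 = -11494/121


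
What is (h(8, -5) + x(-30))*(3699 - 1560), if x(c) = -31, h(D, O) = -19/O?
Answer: -290904/5 ≈ -58181.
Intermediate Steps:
(h(8, -5) + x(-30))*(3699 - 1560) = (-19/(-5) - 31)*(3699 - 1560) = (-19*(-1/5) - 31)*2139 = (19/5 - 31)*2139 = -136/5*2139 = -290904/5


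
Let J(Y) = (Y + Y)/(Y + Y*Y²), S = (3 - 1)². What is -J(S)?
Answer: -2/17 ≈ -0.11765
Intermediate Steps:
S = 4 (S = 2² = 4)
J(Y) = 2*Y/(Y + Y³) (J(Y) = (2*Y)/(Y + Y³) = 2*Y/(Y + Y³))
-J(S) = -2/(1 + 4²) = -2/(1 + 16) = -2/17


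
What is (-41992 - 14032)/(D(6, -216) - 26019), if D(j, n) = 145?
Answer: 28012/12937 ≈ 2.1653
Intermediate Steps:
(-41992 - 14032)/(D(6, -216) - 26019) = (-41992 - 14032)/(145 - 26019) = -56024/(-25874) = -56024*(-1/25874) = 28012/12937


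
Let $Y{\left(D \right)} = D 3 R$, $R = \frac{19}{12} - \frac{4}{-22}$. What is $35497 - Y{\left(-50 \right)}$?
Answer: $\frac{786759}{22} \approx 35762.0$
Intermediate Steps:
$R = \frac{233}{132}$ ($R = 19 \cdot \frac{1}{12} - - \frac{2}{11} = \frac{19}{12} + \frac{2}{11} = \frac{233}{132} \approx 1.7652$)
$Y{\left(D \right)} = \frac{233 D}{44}$ ($Y{\left(D \right)} = D 3 \cdot \frac{233}{132} = 3 D \frac{233}{132} = \frac{233 D}{44}$)
$35497 - Y{\left(-50 \right)} = 35497 - \frac{233}{44} \left(-50\right) = 35497 - - \frac{5825}{22} = 35497 + \frac{5825}{22} = \frac{786759}{22}$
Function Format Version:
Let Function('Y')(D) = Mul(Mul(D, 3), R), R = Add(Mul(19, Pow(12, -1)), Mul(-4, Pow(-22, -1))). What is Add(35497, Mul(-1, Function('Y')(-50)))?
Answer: Rational(786759, 22) ≈ 35762.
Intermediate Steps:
R = Rational(233, 132) (R = Add(Mul(19, Rational(1, 12)), Mul(-4, Rational(-1, 22))) = Add(Rational(19, 12), Rational(2, 11)) = Rational(233, 132) ≈ 1.7652)
Function('Y')(D) = Mul(Rational(233, 44), D) (Function('Y')(D) = Mul(Mul(D, 3), Rational(233, 132)) = Mul(Mul(3, D), Rational(233, 132)) = Mul(Rational(233, 44), D))
Add(35497, Mul(-1, Function('Y')(-50))) = Add(35497, Mul(-1, Mul(Rational(233, 44), -50))) = Add(35497, Mul(-1, Rational(-5825, 22))) = Add(35497, Rational(5825, 22)) = Rational(786759, 22)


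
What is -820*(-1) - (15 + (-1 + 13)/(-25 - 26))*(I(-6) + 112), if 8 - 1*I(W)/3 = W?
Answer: -24714/17 ≈ -1453.8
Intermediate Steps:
I(W) = 24 - 3*W
-820*(-1) - (15 + (-1 + 13)/(-25 - 26))*(I(-6) + 112) = -820*(-1) - (15 + (-1 + 13)/(-25 - 26))*((24 - 3*(-6)) + 112) = 820 - (15 + 12/(-51))*((24 + 18) + 112) = 820 - (15 + 12*(-1/51))*(42 + 112) = 820 - (15 - 4/17)*154 = 820 - 251*154/17 = 820 - 1*38654/17 = 820 - 38654/17 = -24714/17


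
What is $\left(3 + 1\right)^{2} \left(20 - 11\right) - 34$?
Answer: $110$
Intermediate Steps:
$\left(3 + 1\right)^{2} \left(20 - 11\right) - 34 = 4^{2} \left(20 - 11\right) - 34 = 16 \cdot 9 - 34 = 144 - 34 = 110$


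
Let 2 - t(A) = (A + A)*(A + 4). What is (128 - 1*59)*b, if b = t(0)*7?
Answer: 966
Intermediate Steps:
t(A) = 2 - 2*A*(4 + A) (t(A) = 2 - (A + A)*(A + 4) = 2 - 2*A*(4 + A))
b = 14 (b = (2 - 8*0 - 2*0²)*7 = (2 + 0 - 2*0)*7 = (2 + 0 + 0)*7 = 2*7 = 14)
(128 - 1*59)*b = (128 - 1*59)*14 = (128 - 59)*14 = 69*14 = 966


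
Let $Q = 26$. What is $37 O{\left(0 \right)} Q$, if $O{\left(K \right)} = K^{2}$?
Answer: $0$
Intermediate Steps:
$37 O{\left(0 \right)} Q = 37 \cdot 0^{2} \cdot 26 = 37 \cdot 0 \cdot 26 = 0 \cdot 26 = 0$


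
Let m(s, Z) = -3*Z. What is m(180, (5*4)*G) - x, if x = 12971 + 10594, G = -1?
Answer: -23505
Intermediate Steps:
x = 23565
m(180, (5*4)*G) - x = -3*5*4*(-1) - 1*23565 = -60*(-1) - 23565 = -3*(-20) - 23565 = 60 - 23565 = -23505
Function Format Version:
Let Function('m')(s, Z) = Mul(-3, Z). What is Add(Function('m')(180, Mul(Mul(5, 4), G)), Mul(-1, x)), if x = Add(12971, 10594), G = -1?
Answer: -23505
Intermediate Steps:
x = 23565
Add(Function('m')(180, Mul(Mul(5, 4), G)), Mul(-1, x)) = Add(Mul(-3, Mul(Mul(5, 4), -1)), Mul(-1, 23565)) = Add(Mul(-3, Mul(20, -1)), -23565) = Add(Mul(-3, -20), -23565) = Add(60, -23565) = -23505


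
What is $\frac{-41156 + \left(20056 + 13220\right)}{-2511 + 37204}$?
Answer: $- \frac{7880}{34693} \approx -0.22714$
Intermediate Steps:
$\frac{-41156 + \left(20056 + 13220\right)}{-2511 + 37204} = \frac{-41156 + 33276}{34693} = \left(-7880\right) \frac{1}{34693} = - \frac{7880}{34693}$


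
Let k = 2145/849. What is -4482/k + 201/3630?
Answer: -27904061/15730 ≈ -1773.9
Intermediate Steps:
k = 715/283 (k = 2145*(1/849) = 715/283 ≈ 2.5265)
-4482/k + 201/3630 = -4482/715/283 + 201/3630 = -4482*283/715 + 201*(1/3630) = -1268406/715 + 67/1210 = -27904061/15730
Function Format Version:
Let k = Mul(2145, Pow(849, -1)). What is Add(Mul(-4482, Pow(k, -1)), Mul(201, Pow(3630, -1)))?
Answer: Rational(-27904061, 15730) ≈ -1773.9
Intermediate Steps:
k = Rational(715, 283) (k = Mul(2145, Rational(1, 849)) = Rational(715, 283) ≈ 2.5265)
Add(Mul(-4482, Pow(k, -1)), Mul(201, Pow(3630, -1))) = Add(Mul(-4482, Pow(Rational(715, 283), -1)), Mul(201, Pow(3630, -1))) = Add(Mul(-4482, Rational(283, 715)), Mul(201, Rational(1, 3630))) = Add(Rational(-1268406, 715), Rational(67, 1210)) = Rational(-27904061, 15730)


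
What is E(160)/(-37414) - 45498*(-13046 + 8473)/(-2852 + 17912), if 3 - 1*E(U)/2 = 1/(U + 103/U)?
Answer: 16673632105810249/1206873312710 ≈ 13816.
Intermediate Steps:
E(U) = 6 - 2/(U + 103/U)
E(160)/(-37414) - 45498*(-13046 + 8473)/(-2852 + 17912) = (2*(309 - 1*160 + 3*160**2)/(103 + 160**2))/(-37414) - 45498*(-13046 + 8473)/(-2852 + 17912) = (2*(309 - 160 + 3*25600)/(103 + 25600))*(-1/37414) - 45498/(15060/(-4573)) = (2*(309 - 160 + 76800)/25703)*(-1/37414) - 45498/(15060*(-1/4573)) = (2*(1/25703)*76949)*(-1/37414) - 45498/(-15060/4573) = (153898/25703)*(-1/37414) - 45498*(-4573/15060) = -76949/480826021 + 34677059/2510 = 16673632105810249/1206873312710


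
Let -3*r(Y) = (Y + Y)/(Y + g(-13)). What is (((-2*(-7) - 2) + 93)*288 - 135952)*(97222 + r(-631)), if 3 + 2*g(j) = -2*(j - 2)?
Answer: -38077989480032/3705 ≈ -1.0277e+10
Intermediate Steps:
g(j) = ½ - j (g(j) = -3/2 + (-2*(j - 2))/2 = -3/2 + (-2*(-2 + j))/2 = -3/2 + (4 - 2*j)/2 = -3/2 + (2 - j) = ½ - j)
r(Y) = -2*Y/(3*(27/2 + Y)) (r(Y) = -(Y + Y)/(3*(Y + (½ - 1*(-13)))) = -2*Y/(3*(Y + (½ + 13))) = -2*Y/(3*(Y + 27/2)) = -2*Y/(3*(27/2 + Y)))
(((-2*(-7) - 2) + 93)*288 - 135952)*(97222 + r(-631)) = (((-2*(-7) - 2) + 93)*288 - 135952)*(97222 - 4*(-631)/(81 + 6*(-631))) = (((14 - 2) + 93)*288 - 135952)*(97222 - 4*(-631)/(81 - 3786)) = ((12 + 93)*288 - 135952)*(97222 - 4*(-631)/(-3705)) = (105*288 - 135952)*(97222 - 4*(-631)*(-1/3705)) = (30240 - 135952)*(97222 - 2524/3705) = -105712*360204986/3705 = -38077989480032/3705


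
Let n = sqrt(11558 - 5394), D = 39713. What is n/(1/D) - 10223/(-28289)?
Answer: 10223/28289 + 79426*sqrt(1541) ≈ 3.1179e+6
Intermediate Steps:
n = 2*sqrt(1541) (n = sqrt(6164) = 2*sqrt(1541) ≈ 78.511)
n/(1/D) - 10223/(-28289) = (2*sqrt(1541))/(1/39713) - 10223/(-28289) = (2*sqrt(1541))/(1/39713) - 10223*(-1/28289) = (2*sqrt(1541))*39713 + 10223/28289 = 79426*sqrt(1541) + 10223/28289 = 10223/28289 + 79426*sqrt(1541)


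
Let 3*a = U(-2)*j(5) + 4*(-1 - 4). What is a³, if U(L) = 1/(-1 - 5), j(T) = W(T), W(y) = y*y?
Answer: -3048625/5832 ≈ -522.74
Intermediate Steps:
W(y) = y²
j(T) = T²
U(L) = -⅙ (U(L) = 1/(-6) = -⅙)
a = -145/18 (a = (-⅙*5² + 4*(-1 - 4))/3 = (-⅙*25 + 4*(-5))/3 = (-25/6 - 20)/3 = (⅓)*(-145/6) = -145/18 ≈ -8.0556)
a³ = (-145/18)³ = -3048625/5832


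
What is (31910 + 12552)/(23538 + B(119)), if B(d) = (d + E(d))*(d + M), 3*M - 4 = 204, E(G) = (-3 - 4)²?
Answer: 473/587 ≈ 0.80579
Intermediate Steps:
E(G) = 49 (E(G) = (-7)² = 49)
M = 208/3 (M = 4/3 + (⅓)*204 = 4/3 + 68 = 208/3 ≈ 69.333)
B(d) = (49 + d)*(208/3 + d) (B(d) = (d + 49)*(d + 208/3) = (49 + d)*(208/3 + d))
(31910 + 12552)/(23538 + B(119)) = (31910 + 12552)/(23538 + (10192/3 + 119² + (355/3)*119)) = 44462/(23538 + (10192/3 + 14161 + 42245/3)) = 44462/(23538 + 31640) = 44462/55178 = 44462*(1/55178) = 473/587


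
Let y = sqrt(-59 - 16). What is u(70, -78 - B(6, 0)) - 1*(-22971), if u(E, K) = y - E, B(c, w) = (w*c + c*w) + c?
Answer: 22901 + 5*I*sqrt(3) ≈ 22901.0 + 8.6602*I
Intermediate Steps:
B(c, w) = c + 2*c*w (B(c, w) = (c*w + c*w) + c = 2*c*w + c = c + 2*c*w)
y = 5*I*sqrt(3) (y = sqrt(-75) = 5*I*sqrt(3) ≈ 8.6602*I)
u(E, K) = -E + 5*I*sqrt(3) (u(E, K) = 5*I*sqrt(3) - E = -E + 5*I*sqrt(3))
u(70, -78 - B(6, 0)) - 1*(-22971) = (-1*70 + 5*I*sqrt(3)) - 1*(-22971) = (-70 + 5*I*sqrt(3)) + 22971 = 22901 + 5*I*sqrt(3)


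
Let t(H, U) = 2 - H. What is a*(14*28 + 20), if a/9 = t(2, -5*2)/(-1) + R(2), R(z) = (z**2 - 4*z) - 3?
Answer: -25956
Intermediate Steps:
R(z) = -3 + z**2 - 4*z
a = -63 (a = 9*((2 - 1*2)/(-1) + (-3 + 2**2 - 4*2)) = 9*((2 - 2)*(-1) + (-3 + 4 - 8)) = 9*(0*(-1) - 7) = 9*(0 - 7) = 9*(-7) = -63)
a*(14*28 + 20) = -63*(14*28 + 20) = -63*(392 + 20) = -63*412 = -25956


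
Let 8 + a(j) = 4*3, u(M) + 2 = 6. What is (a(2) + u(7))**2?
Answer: 64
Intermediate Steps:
u(M) = 4 (u(M) = -2 + 6 = 4)
a(j) = 4 (a(j) = -8 + 4*3 = -8 + 12 = 4)
(a(2) + u(7))**2 = (4 + 4)**2 = 8**2 = 64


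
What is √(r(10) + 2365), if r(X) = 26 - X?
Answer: √2381 ≈ 48.795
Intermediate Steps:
√(r(10) + 2365) = √((26 - 1*10) + 2365) = √((26 - 10) + 2365) = √(16 + 2365) = √2381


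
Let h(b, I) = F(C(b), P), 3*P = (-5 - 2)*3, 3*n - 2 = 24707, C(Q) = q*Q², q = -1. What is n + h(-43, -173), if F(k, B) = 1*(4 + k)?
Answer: 19174/3 ≈ 6391.3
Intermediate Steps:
C(Q) = -Q²
n = 24709/3 (n = ⅔ + (⅓)*24707 = ⅔ + 24707/3 = 24709/3 ≈ 8236.3)
P = -7 (P = ((-5 - 2)*3)/3 = (-7*3)/3 = (⅓)*(-21) = -7)
F(k, B) = 4 + k
h(b, I) = 4 - b²
n + h(-43, -173) = 24709/3 + (4 - 1*(-43)²) = 24709/3 + (4 - 1*1849) = 24709/3 + (4 - 1849) = 24709/3 - 1845 = 19174/3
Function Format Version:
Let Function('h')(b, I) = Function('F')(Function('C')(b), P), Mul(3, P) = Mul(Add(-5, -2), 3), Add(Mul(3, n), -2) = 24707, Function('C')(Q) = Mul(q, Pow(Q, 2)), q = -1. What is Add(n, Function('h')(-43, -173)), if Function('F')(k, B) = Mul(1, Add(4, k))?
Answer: Rational(19174, 3) ≈ 6391.3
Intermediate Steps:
Function('C')(Q) = Mul(-1, Pow(Q, 2))
n = Rational(24709, 3) (n = Add(Rational(2, 3), Mul(Rational(1, 3), 24707)) = Add(Rational(2, 3), Rational(24707, 3)) = Rational(24709, 3) ≈ 8236.3)
P = -7 (P = Mul(Rational(1, 3), Mul(Add(-5, -2), 3)) = Mul(Rational(1, 3), Mul(-7, 3)) = Mul(Rational(1, 3), -21) = -7)
Function('F')(k, B) = Add(4, k)
Function('h')(b, I) = Add(4, Mul(-1, Pow(b, 2)))
Add(n, Function('h')(-43, -173)) = Add(Rational(24709, 3), Add(4, Mul(-1, Pow(-43, 2)))) = Add(Rational(24709, 3), Add(4, Mul(-1, 1849))) = Add(Rational(24709, 3), Add(4, -1849)) = Add(Rational(24709, 3), -1845) = Rational(19174, 3)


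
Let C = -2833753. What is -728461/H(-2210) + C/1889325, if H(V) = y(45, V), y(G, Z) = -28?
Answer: 1376220233741/52901100 ≈ 26015.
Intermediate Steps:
H(V) = -28
-728461/H(-2210) + C/1889325 = -728461/(-28) - 2833753/1889325 = -728461*(-1/28) - 2833753*1/1889325 = 728461/28 - 2833753/1889325 = 1376220233741/52901100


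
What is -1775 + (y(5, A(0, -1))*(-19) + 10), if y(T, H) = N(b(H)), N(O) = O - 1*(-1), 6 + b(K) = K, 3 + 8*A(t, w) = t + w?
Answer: -3321/2 ≈ -1660.5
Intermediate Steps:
A(t, w) = -3/8 + t/8 + w/8 (A(t, w) = -3/8 + (t + w)/8 = -3/8 + (t/8 + w/8) = -3/8 + t/8 + w/8)
b(K) = -6 + K
N(O) = 1 + O (N(O) = O + 1 = 1 + O)
y(T, H) = -5 + H (y(T, H) = 1 + (-6 + H) = -5 + H)
-1775 + (y(5, A(0, -1))*(-19) + 10) = -1775 + ((-5 + (-3/8 + (1/8)*0 + (1/8)*(-1)))*(-19) + 10) = -1775 + ((-5 + (-3/8 + 0 - 1/8))*(-19) + 10) = -1775 + ((-5 - 1/2)*(-19) + 10) = -1775 + (-11/2*(-19) + 10) = -1775 + (209/2 + 10) = -1775 + 229/2 = -3321/2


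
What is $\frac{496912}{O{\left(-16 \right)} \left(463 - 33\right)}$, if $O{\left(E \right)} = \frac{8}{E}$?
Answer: $- \frac{496912}{215} \approx -2311.2$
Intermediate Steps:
$\frac{496912}{O{\left(-16 \right)} \left(463 - 33\right)} = \frac{496912}{\frac{8}{-16} \left(463 - 33\right)} = \frac{496912}{8 \left(- \frac{1}{16}\right) 430} = \frac{496912}{\left(- \frac{1}{2}\right) 430} = \frac{496912}{-215} = 496912 \left(- \frac{1}{215}\right) = - \frac{496912}{215}$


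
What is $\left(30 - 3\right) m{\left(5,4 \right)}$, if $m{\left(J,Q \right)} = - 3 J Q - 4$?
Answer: $-1728$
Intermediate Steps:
$m{\left(J,Q \right)} = -4 - 3 J Q$ ($m{\left(J,Q \right)} = - 3 J Q - 4 = -4 - 3 J Q$)
$\left(30 - 3\right) m{\left(5,4 \right)} = \left(30 - 3\right) \left(-4 - 15 \cdot 4\right) = 27 \left(-4 - 60\right) = 27 \left(-64\right) = -1728$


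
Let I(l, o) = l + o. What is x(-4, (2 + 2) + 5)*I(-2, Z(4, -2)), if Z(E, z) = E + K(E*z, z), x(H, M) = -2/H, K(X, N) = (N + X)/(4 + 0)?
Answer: -¼ ≈ -0.25000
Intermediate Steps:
K(X, N) = N/4 + X/4 (K(X, N) = (N + X)/4 = (N + X)*(¼) = N/4 + X/4)
Z(E, z) = E + z/4 + E*z/4 (Z(E, z) = E + (z/4 + (E*z)/4) = E + (z/4 + E*z/4) = E + z/4 + E*z/4)
x(-4, (2 + 2) + 5)*I(-2, Z(4, -2)) = (-2/(-4))*(-2 + (4 + (¼)*(-2) + (¼)*4*(-2))) = (-2*(-¼))*(-2 + (4 - ½ - 2)) = (-2 + 3/2)/2 = (½)*(-½) = -¼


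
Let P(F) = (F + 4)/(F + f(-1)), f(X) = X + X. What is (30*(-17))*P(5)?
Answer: -1530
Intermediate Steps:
f(X) = 2*X
P(F) = (4 + F)/(-2 + F) (P(F) = (F + 4)/(F + 2*(-1)) = (4 + F)/(F - 2) = (4 + F)/(-2 + F))
(30*(-17))*P(5) = (30*(-17))*((4 + 5)/(-2 + 5)) = -510*9/3 = -170*9 = -510*3 = -1530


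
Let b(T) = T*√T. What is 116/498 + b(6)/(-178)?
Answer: 58/249 - 3*√6/89 ≈ 0.15036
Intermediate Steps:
b(T) = T^(3/2)
116/498 + b(6)/(-178) = 116/498 + 6^(3/2)/(-178) = 116*(1/498) + (6*√6)*(-1/178) = 58/249 - 3*√6/89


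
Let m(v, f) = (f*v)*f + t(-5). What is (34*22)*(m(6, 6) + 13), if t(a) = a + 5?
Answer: 171292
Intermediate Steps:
t(a) = 5 + a
m(v, f) = v*f² (m(v, f) = (f*v)*f + (5 - 5) = v*f² + 0 = v*f²)
(34*22)*(m(6, 6) + 13) = (34*22)*(6*6² + 13) = 748*(6*36 + 13) = 748*(216 + 13) = 748*229 = 171292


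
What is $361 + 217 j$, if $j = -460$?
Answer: $-99459$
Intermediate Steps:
$361 + 217 j = 361 + 217 \left(-460\right) = 361 - 99820 = -99459$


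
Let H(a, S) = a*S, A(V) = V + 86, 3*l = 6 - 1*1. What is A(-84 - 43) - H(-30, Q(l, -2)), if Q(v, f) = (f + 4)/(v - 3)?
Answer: -86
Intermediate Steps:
l = 5/3 (l = (6 - 1*1)/3 = (6 - 1)/3 = (⅓)*5 = 5/3 ≈ 1.6667)
Q(v, f) = (4 + f)/(-3 + v)
A(V) = 86 + V
H(a, S) = S*a
A(-84 - 43) - H(-30, Q(l, -2)) = (86 + (-84 - 43)) - (4 - 2)/(-3 + 5/3)*(-30) = (86 - 127) - 2/(-4/3)*(-30) = -41 - (-¾*2)*(-30) = -41 - (-3)*(-30)/2 = -41 - 1*45 = -41 - 45 = -86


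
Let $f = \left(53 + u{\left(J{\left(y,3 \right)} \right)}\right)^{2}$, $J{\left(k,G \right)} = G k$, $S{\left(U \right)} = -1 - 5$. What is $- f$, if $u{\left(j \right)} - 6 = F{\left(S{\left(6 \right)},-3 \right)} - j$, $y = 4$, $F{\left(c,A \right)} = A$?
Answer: $-1936$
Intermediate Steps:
$S{\left(U \right)} = -6$ ($S{\left(U \right)} = -1 - 5 = -6$)
$u{\left(j \right)} = 3 - j$ ($u{\left(j \right)} = 6 - \left(3 + j\right) = 3 - j$)
$f = 1936$ ($f = \left(53 + \left(3 - 3 \cdot 4\right)\right)^{2} = \left(53 + \left(3 - 12\right)\right)^{2} = \left(53 - 9\right)^{2} = 44^{2} = 1936$)
$- f = \left(-1\right) 1936 = -1936$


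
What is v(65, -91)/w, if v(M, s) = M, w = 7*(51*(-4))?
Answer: -65/1428 ≈ -0.045518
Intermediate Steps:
w = -1428 (w = 7*(-204) = -1428)
v(65, -91)/w = 65/(-1428) = 65*(-1/1428) = -65/1428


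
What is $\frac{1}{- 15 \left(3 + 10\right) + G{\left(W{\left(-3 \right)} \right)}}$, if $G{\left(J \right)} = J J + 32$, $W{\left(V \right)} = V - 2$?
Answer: $- \frac{1}{138} \approx -0.0072464$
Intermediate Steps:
$W{\left(V \right)} = -2 + V$
$G{\left(J \right)} = 32 + J^{2}$ ($G{\left(J \right)} = J^{2} + 32 = 32 + J^{2}$)
$\frac{1}{- 15 \left(3 + 10\right) + G{\left(W{\left(-3 \right)} \right)}} = \frac{1}{- 15 \left(3 + 10\right) + \left(32 + \left(-2 - 3\right)^{2}\right)} = \frac{1}{\left(-15\right) 13 + \left(32 + \left(-5\right)^{2}\right)} = \frac{1}{-195 + \left(32 + 25\right)} = \frac{1}{-195 + 57} = \frac{1}{-138} = - \frac{1}{138}$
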